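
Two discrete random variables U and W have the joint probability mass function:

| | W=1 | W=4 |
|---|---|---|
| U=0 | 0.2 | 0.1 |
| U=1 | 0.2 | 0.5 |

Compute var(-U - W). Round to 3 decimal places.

E[U] = 0.7,  E[W] = 2.8,  E[UW] = 2.2
var(U) = 0.7 − (0.7)² = 0.21;  var(W) = 10 − (2.8)² = 2.16
Cov(U,W) = 2.2 − (0.7)(2.8) = 0.24
var(-U - W) = (-1)²·0.21 + (-1)²·2.16 + 2·(-1)·(-1)·0.24 = 2.85

2.850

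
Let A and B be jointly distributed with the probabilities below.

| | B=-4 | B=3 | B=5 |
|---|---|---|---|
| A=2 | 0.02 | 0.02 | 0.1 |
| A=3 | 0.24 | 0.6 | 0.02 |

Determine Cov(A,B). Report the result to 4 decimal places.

-0.2812

E[A] = 2.86,  E[B] = 1.42
E[AB] = 3.78
Cov(A,B) = E[AB] − E[A]E[B] = 3.78 − (2.86)(1.42) = -0.2812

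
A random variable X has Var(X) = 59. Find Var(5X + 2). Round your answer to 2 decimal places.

1475.00

Var(5X + 2) = (5)²·Var(X) = 25·59 = 1475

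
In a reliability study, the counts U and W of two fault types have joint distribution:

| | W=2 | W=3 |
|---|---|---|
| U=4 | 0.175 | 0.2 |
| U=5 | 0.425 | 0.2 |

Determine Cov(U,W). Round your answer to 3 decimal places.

E[U] = 4.625,  E[W] = 2.4
E[UW] = 11.05
Cov(U,W) = E[UW] − E[U]E[W] = 11.05 − (4.625)(2.4) = -0.05

-0.050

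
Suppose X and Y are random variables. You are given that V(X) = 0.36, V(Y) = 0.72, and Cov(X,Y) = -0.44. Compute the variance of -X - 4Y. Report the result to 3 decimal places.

8.360

V(-X - 4Y) = (-1)²·V(X) + (-4)²·V(Y) + 2·(-1)·(-4)·Cov(X,Y)
= 1·0.36 + 16·0.72 + 8·-0.44 = 8.36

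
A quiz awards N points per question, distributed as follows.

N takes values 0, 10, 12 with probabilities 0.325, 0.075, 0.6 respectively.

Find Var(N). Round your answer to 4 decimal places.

30.6975

E[N] = (0)(0.325) + (10)(0.075) + (12)(0.6) = 7.95
E[N²] = (0)²(0.325) + (10)²(0.075) + (12)²(0.6) = 93.9
Var(N) = E[N²] − (E[N])² = 93.9 − (7.95)² = 30.6975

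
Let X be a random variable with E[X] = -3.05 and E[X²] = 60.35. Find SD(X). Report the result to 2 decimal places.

7.14

Var(X) = 60.35 − (-3.05)² = 51.0475
SD(X) = √51.0475 ≈ 7.14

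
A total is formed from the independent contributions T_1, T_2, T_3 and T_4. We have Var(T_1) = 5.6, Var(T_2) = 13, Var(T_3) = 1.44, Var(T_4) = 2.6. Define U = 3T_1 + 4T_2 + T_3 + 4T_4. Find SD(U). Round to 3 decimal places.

17.362

By independence, Var(U) = (3)²Var(T_1) + (4)²Var(T_2) + (1)²Var(T_3) + (4)²Var(T_4)
= (3)²·5.6 + (4)²·13 + (1)²·1.44 + (4)²·2.6 = 301.44
SD(U) = √301.44 ≈ 17.362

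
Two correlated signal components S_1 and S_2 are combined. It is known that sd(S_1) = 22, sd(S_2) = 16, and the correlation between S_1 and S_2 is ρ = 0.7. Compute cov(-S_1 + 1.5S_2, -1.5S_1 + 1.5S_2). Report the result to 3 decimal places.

378.000

V(S_1) = (22)² = 484;  V(S_2) = (16)² = 256
cov(S_1,S_2) = ρ·sd(S_1)·sd(S_2) = 0.7·22·16 = 246.4
cov(-S_1 + 1.5S_2, -1.5S_1 + 1.5S_2) = (-1)(-1.5)V(S_1) + (1.5)(1.5)V(S_2) + [(-1)(1.5) + (1.5)(-1.5)]cov(S_1,S_2)
= 1.5·484 + 2.25·256 + -3.75·246.4 = 378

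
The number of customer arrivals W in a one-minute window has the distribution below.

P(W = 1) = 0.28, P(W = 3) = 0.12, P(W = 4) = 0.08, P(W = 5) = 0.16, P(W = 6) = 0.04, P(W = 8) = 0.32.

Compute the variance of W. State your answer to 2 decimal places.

7.77

E[W] = (1)(0.28) + (3)(0.12) + (4)(0.08) + (5)(0.16) + (6)(0.04) + (8)(0.32) = 4.56
E[W²] = (1)²(0.28) + (3)²(0.12) + (4)²(0.08) + (5)²(0.16) + (6)²(0.04) + (8)²(0.32) = 28.56
var(W) = E[W²] − (E[W])² = 28.56 − (4.56)² = 7.7664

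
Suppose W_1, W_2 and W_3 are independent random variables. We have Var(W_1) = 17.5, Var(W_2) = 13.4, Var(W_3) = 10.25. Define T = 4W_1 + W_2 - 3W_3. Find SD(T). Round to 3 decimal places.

By independence, Var(T) = (4)²Var(W_1) + (1)²Var(W_2) + (-3)²Var(W_3)
= (4)²·17.5 + (1)²·13.4 + (-3)²·10.25 = 385.65
SD(T) = √385.65 ≈ 19.638

19.638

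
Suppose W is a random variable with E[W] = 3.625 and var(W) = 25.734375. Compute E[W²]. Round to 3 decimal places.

E[W²] = var(W) + (E[W])² = 25.734375 + (3.625)² = 38.875

38.875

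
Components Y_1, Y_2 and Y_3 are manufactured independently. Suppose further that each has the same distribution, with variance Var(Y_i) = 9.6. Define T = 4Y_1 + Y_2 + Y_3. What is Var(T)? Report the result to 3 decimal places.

172.800

By independence, Var(T) = (4)²Var(Y_1) + (1)²Var(Y_2) + (1)²Var(Y_3)
= (4)²·9.6 + (1)²·9.6 + (1)²·9.6 = 172.8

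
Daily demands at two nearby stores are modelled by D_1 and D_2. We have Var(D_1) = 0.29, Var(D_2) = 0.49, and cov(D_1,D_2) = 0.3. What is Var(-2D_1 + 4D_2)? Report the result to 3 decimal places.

Var(-2D_1 + 4D_2) = (-2)²·Var(D_1) + (4)²·Var(D_2) + 2·(-2)·(4)·cov(D_1,D_2)
= 4·0.29 + 16·0.49 + -16·0.3 = 4.2

4.200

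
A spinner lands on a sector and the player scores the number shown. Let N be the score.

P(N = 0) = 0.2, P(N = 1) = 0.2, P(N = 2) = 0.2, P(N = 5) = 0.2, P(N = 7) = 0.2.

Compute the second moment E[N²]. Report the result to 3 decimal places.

E[N²] = (0)²(0.2) + (1)²(0.2) + (2)²(0.2) + (5)²(0.2) + (7)²(0.2) = 15.8

15.800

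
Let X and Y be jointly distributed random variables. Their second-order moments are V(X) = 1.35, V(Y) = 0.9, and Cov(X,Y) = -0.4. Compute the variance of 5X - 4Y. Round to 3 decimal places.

64.150

V(5X - 4Y) = (5)²·V(X) + (-4)²·V(Y) + 2·(5)·(-4)·Cov(X,Y)
= 25·1.35 + 16·0.9 + -40·-0.4 = 64.15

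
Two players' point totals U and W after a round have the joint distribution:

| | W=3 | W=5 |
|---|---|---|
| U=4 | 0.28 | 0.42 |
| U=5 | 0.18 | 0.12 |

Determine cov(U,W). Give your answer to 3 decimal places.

-0.084

E[U] = 4.3,  E[W] = 4.08
E[UW] = 17.46
cov(U,W) = E[UW] − E[U]E[W] = 17.46 − (4.3)(4.08) = -0.084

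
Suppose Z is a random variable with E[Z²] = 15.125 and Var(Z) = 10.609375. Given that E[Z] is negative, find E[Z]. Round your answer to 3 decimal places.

(E[Z])² = E[Z²] − Var(Z) = 15.125 − 10.609375 = 4.515625
E[Z] = −√4.515625 = -2.125

-2.125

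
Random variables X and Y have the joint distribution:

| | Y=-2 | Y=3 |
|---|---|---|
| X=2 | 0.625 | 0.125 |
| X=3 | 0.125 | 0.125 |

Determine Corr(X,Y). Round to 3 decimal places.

E[X] = 2.25,  E[Y] = -0.75
E[XY] = -1.375
Cov(X,Y) = E[XY] − E[X]E[Y] = -1.375 − (2.25)(-0.75) = 0.3125
var(X) = 0.1875,  var(Y) = 4.6875
ρ = 0.3125 / √(0.1875·4.6875) ≈ 0.333

0.333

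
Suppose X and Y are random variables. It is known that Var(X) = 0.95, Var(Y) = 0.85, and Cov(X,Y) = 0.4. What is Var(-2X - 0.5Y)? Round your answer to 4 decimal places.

Var(-2X - 0.5Y) = (-2)²·Var(X) + (-0.5)²·Var(Y) + 2·(-2)·(-0.5)·Cov(X,Y)
= 4·0.95 + 0.25·0.85 + 2·0.4 = 4.8125

4.8125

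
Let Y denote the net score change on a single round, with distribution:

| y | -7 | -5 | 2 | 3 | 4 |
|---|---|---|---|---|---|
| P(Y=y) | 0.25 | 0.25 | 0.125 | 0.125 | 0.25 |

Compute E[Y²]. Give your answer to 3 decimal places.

E[Y²] = (-7)²(0.25) + (-5)²(0.25) + (2)²(0.125) + (3)²(0.125) + (4)²(0.25) = 24.125

24.125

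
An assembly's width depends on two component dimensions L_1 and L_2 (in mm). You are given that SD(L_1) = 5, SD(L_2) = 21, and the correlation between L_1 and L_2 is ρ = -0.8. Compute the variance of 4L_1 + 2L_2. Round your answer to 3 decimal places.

V(L_1) = (5)² = 25;  V(L_2) = (21)² = 441
Cov(L_1,L_2) = ρ·SD(L_1)·SD(L_2) = -0.8·5·21 = -84
V(4L_1 + 2L_2) = (4)²·V(L_1) + (2)²·V(L_2) + 2·(4)·(2)·Cov(L_1,L_2)
= 16·25 + 4·441 + 16·-84 = 820

820.000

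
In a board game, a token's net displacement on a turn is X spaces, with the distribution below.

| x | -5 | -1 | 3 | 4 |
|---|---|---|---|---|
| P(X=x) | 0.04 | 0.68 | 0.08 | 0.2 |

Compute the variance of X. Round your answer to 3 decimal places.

E[X] = (-5)(0.04) + (-1)(0.68) + (3)(0.08) + (4)(0.2) = 0.16
E[X²] = (-5)²(0.04) + (-1)²(0.68) + (3)²(0.08) + (4)²(0.2) = 5.6
var(X) = E[X²] − (E[X])² = 5.6 − (0.16)² = 5.5744

5.574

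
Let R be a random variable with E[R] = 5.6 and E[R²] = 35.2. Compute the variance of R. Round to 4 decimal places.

3.8400

V(R) = 35.2 − (5.6)² = 3.84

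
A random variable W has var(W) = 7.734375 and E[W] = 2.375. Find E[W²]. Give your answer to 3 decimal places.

13.375

E[W²] = var(W) + (E[W])² = 7.734375 + (2.375)² = 13.375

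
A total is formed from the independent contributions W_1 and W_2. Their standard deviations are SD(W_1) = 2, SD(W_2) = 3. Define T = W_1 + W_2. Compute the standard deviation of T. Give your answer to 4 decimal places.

V(W_1) = 4, V(W_2) = 9
By independence, V(T) = (1)²V(W_1) + (1)²V(W_2)
= (1)²·4 + (1)²·9 = 13
SD(T) = √13 ≈ 3.6056

3.6056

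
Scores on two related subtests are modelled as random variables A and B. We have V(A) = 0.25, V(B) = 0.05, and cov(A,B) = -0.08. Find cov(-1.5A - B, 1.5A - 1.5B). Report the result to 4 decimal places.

cov(-1.5A - B, 1.5A - 1.5B) = (-1.5)(1.5)V(A) + (-1)(-1.5)V(B) + [(-1.5)(-1.5) + (-1)(1.5)]cov(A,B)
= -2.25·0.25 + 1.5·0.05 + 0.75·-0.08 = -0.5475

-0.5475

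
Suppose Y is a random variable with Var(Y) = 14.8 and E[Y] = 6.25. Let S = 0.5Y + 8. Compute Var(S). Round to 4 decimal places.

Var(0.5Y + 8) = (0.5)²·Var(Y) = 0.25·14.8 = 3.7

3.7000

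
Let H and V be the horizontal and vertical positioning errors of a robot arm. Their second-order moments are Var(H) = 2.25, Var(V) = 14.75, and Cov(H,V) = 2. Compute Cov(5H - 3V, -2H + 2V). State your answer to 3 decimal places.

Cov(5H - 3V, -2H + 2V) = (5)(-2)Var(H) + (-3)(2)Var(V) + [(5)(2) + (-3)(-2)]Cov(H,V)
= -10·2.25 + -6·14.75 + 16·2 = -79

-79.000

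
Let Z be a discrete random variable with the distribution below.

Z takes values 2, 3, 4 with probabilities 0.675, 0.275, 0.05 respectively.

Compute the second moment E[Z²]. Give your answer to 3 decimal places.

5.975

E[Z²] = (2)²(0.675) + (3)²(0.275) + (4)²(0.05) = 5.975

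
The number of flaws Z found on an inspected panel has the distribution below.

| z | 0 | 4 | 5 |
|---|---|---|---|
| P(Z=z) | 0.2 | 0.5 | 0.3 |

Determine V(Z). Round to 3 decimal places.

3.250

E[Z] = (0)(0.2) + (4)(0.5) + (5)(0.3) = 3.5
E[Z²] = (0)²(0.2) + (4)²(0.5) + (5)²(0.3) = 15.5
V(Z) = E[Z²] − (E[Z])² = 15.5 − (3.5)² = 3.25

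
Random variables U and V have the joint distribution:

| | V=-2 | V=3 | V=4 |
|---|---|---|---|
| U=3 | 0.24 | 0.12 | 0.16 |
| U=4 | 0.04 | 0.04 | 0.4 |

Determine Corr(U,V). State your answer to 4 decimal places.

E[U] = 3.48,  E[V] = 2.16
E[UV] = 8.12
cov(U,V) = E[UV] − E[U]E[V] = 8.12 − (3.48)(2.16) = 0.6032
Var(U) = 0.2496,  Var(V) = 6.8544
ρ = 0.6032 / √(0.2496·6.8544) ≈ 0.4612

0.4612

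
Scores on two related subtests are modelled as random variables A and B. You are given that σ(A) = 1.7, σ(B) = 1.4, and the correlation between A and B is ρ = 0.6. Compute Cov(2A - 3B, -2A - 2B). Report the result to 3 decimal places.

3.056

var(A) = (1.7)² = 2.89;  var(B) = (1.4)² = 1.96
Cov(A,B) = ρ·σ(A)·σ(B) = 0.6·1.7·1.4 = 1.428
Cov(2A - 3B, -2A - 2B) = (2)(-2)var(A) + (-3)(-2)var(B) + [(2)(-2) + (-3)(-2)]Cov(A,B)
= -4·2.89 + 6·1.96 + 2·1.428 = 3.056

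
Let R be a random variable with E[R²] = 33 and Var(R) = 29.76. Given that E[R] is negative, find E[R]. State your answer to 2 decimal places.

(E[R])² = E[R²] − Var(R) = 33 − 29.76 = 3.24
E[R] = −√3.24 = -1.8

-1.80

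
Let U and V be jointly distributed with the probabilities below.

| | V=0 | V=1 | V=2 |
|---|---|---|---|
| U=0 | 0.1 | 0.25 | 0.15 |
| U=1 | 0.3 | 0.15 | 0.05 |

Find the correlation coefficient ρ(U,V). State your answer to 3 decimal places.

E[U] = 0.5,  E[V] = 0.8
E[UV] = 0.25
Cov(U,V) = E[UV] − E[U]E[V] = 0.25 − (0.5)(0.8) = -0.15
Var(U) = 0.25,  Var(V) = 0.56
ρ = -0.15 / √(0.25·0.56) ≈ -0.401

-0.401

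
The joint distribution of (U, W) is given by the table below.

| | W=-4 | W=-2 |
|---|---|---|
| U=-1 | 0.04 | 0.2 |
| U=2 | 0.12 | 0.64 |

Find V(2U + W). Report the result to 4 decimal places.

E[U] = 1.28,  E[W] = -2.32,  E[UW] = -2.96
V(U) = 3.28 − (1.28)² = 1.6416;  V(W) = 5.92 − (-2.32)² = 0.5376
Cov(U,W) = -2.96 − (1.28)(-2.32) = 0.0096
V(2U + W) = (2)²·1.6416 + (1)²·0.5376 + 2·(2)·(1)·0.0096 = 7.1424

7.1424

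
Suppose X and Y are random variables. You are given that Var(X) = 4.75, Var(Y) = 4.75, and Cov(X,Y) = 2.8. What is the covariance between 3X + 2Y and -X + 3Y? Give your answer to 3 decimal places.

33.850

Cov(3X + 2Y, -X + 3Y) = (3)(-1)Var(X) + (2)(3)Var(Y) + [(3)(3) + (2)(-1)]Cov(X,Y)
= -3·4.75 + 6·4.75 + 7·2.8 = 33.85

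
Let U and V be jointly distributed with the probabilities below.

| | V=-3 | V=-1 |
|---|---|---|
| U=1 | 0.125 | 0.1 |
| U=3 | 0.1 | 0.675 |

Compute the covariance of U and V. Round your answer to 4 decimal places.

E[U] = 2.55,  E[V] = -1.45
E[UV] = -3.4
cov(U,V) = E[UV] − E[U]E[V] = -3.4 − (2.55)(-1.45) = 0.2975

0.2975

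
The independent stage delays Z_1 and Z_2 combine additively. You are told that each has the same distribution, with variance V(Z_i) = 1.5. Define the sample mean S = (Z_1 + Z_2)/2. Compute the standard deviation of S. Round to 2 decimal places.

By independence, V(S) = (0.5)²V(Z_1) + (0.5)²V(Z_2)
= (0.5)²·1.5 + (0.5)²·1.5 = 0.75
SD(S) = √0.75 ≈ 0.87

0.87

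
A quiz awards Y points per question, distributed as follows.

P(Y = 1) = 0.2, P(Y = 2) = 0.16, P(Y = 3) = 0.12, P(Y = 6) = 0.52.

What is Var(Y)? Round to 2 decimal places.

4.64

E[Y] = (1)(0.2) + (2)(0.16) + (3)(0.12) + (6)(0.52) = 4
E[Y²] = (1)²(0.2) + (2)²(0.16) + (3)²(0.12) + (6)²(0.52) = 20.64
Var(Y) = E[Y²] − (E[Y])² = 20.64 − (4)² = 4.64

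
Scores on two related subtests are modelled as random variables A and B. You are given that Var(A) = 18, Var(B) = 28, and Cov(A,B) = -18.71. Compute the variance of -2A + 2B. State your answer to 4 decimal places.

Var(-2A + 2B) = (-2)²·Var(A) + (2)²·Var(B) + 2·(-2)·(2)·Cov(A,B)
= 4·18 + 4·28 + -8·-18.71 = 333.68

333.6800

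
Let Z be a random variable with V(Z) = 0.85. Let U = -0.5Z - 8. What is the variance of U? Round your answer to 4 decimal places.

V(-0.5Z - 8) = (-0.5)²·V(Z) = 0.25·0.85 = 0.2125

0.2125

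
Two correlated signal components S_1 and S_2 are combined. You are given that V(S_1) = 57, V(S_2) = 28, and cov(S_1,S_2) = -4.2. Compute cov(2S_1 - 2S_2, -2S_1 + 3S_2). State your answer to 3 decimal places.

-438.000

cov(2S_1 - 2S_2, -2S_1 + 3S_2) = (2)(-2)V(S_1) + (-2)(3)V(S_2) + [(2)(3) + (-2)(-2)]cov(S_1,S_2)
= -4·57 + -6·28 + 10·-4.2 = -438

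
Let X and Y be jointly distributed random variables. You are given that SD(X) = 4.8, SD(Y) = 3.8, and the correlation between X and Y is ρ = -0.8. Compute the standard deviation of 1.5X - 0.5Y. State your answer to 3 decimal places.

V(X) = (4.8)² = 23.04;  V(Y) = (3.8)² = 14.44
Cov(X,Y) = ρ·SD(X)·SD(Y) = -0.8·4.8·3.8 = -14.592
V(1.5X - 0.5Y) = (1.5)²·V(X) + (-0.5)²·V(Y) + 2·(1.5)·(-0.5)·Cov(X,Y)
= 2.25·23.04 + 0.25·14.44 + -1.5·-14.592 = 77.338
SD(1.5X - 0.5Y) = √77.338 ≈ 8.794

8.794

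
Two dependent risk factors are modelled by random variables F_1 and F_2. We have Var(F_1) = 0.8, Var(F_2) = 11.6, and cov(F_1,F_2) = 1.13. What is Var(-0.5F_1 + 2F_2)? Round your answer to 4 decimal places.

44.3400

Var(-0.5F_1 + 2F_2) = (-0.5)²·Var(F_1) + (2)²·Var(F_2) + 2·(-0.5)·(2)·cov(F_1,F_2)
= 0.25·0.8 + 4·11.6 + -2·1.13 = 44.34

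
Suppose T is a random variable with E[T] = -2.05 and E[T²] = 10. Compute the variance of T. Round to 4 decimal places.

5.7975

Var(T) = 10 − (-2.05)² = 5.7975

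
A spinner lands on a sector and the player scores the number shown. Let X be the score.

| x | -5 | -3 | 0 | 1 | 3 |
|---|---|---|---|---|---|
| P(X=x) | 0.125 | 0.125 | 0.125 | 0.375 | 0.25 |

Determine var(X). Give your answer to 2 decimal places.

6.86

E[X] = (-5)(0.125) + (-3)(0.125) + (0)(0.125) + (1)(0.375) + (3)(0.25) = 0.125
E[X²] = (-5)²(0.125) + (-3)²(0.125) + (0)²(0.125) + (1)²(0.375) + (3)²(0.25) = 6.875
var(X) = E[X²] − (E[X])² = 6.875 − (0.125)² = 6.859375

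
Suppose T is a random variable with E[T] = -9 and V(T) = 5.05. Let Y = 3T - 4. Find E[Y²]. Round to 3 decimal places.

1006.450

E[3T - 4] = 3·-9 − 4 = -31
V(3T - 4) = (3)²·5.05 = 45.45
E[Y²] = V(Y) + (E[Y])² = 45.45 + (-31)² = 1006.45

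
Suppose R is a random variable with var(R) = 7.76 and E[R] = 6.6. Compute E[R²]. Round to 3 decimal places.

E[R²] = var(R) + (E[R])² = 7.76 + (6.6)² = 51.32

51.320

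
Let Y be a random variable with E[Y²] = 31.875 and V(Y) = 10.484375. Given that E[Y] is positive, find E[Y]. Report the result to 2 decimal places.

(E[Y])² = E[Y²] − V(Y) = 31.875 − 10.484375 = 21.390625
E[Y] = √21.390625 = 4.625

4.63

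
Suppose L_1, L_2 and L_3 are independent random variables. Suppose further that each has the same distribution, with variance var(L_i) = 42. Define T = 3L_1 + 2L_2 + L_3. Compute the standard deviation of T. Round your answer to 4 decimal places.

By independence, var(T) = (3)²var(L_1) + (2)²var(L_2) + (1)²var(L_3)
= (3)²·42 + (2)²·42 + (1)²·42 = 588
σ(T) = √588 ≈ 24.2487

24.2487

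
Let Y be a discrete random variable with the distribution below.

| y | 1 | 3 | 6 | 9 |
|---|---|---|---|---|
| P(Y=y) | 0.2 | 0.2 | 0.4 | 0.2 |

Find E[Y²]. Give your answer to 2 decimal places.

32.60

E[Y²] = (1)²(0.2) + (3)²(0.2) + (6)²(0.4) + (9)²(0.2) = 32.6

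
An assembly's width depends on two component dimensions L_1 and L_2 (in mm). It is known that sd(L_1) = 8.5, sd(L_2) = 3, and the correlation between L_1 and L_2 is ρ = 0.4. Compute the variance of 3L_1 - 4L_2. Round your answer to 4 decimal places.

var(L_1) = (8.5)² = 72.25;  var(L_2) = (3)² = 9
Cov(L_1,L_2) = ρ·sd(L_1)·sd(L_2) = 0.4·8.5·3 = 10.2
var(3L_1 - 4L_2) = (3)²·var(L_1) + (-4)²·var(L_2) + 2·(3)·(-4)·Cov(L_1,L_2)
= 9·72.25 + 16·9 + -24·10.2 = 549.45

549.4500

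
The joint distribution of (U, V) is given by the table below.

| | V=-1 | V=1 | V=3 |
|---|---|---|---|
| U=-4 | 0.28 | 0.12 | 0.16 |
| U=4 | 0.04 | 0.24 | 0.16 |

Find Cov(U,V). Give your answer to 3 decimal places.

1.920

E[U] = -0.48,  E[V] = 1
E[UV] = 1.44
Cov(U,V) = E[UV] − E[U]E[V] = 1.44 − (-0.48)(1) = 1.92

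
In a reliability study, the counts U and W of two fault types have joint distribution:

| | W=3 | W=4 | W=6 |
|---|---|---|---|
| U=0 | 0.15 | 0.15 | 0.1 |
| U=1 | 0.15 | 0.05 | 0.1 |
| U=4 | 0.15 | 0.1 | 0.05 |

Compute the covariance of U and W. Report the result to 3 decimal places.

-0.225

E[U] = 1.5,  E[W] = 4.05
E[UW] = 5.85
cov(U,W) = E[UW] − E[U]E[W] = 5.85 − (1.5)(4.05) = -0.225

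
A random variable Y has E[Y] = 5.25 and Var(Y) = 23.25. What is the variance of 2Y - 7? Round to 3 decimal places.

Var(2Y - 7) = (2)²·Var(Y) = 4·23.25 = 93

93.000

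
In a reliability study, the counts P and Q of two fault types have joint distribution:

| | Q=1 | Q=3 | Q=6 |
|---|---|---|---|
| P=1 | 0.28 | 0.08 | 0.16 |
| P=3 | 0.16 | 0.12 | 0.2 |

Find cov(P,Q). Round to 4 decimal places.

E[P] = 1.96,  E[Q] = 3.2
E[PQ] = 6.64
cov(P,Q) = E[PQ] − E[P]E[Q] = 6.64 − (1.96)(3.2) = 0.368

0.3680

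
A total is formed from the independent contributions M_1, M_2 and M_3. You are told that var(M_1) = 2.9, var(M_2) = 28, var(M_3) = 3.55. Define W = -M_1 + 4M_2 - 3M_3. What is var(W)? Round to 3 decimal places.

482.850

By independence, var(W) = (-1)²var(M_1) + (4)²var(M_2) + (-3)²var(M_3)
= (-1)²·2.9 + (4)²·28 + (-3)²·3.55 = 482.85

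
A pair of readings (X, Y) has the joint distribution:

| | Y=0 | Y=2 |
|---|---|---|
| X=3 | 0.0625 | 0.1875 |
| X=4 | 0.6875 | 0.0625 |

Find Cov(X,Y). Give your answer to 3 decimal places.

E[X] = 3.75,  E[Y] = 0.5
E[XY] = 1.625
Cov(X,Y) = E[XY] − E[X]E[Y] = 1.625 − (3.75)(0.5) = -0.25

-0.250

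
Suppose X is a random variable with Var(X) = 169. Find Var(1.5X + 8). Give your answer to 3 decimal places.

380.250

Var(1.5X + 8) = (1.5)²·Var(X) = 2.25·169 = 380.25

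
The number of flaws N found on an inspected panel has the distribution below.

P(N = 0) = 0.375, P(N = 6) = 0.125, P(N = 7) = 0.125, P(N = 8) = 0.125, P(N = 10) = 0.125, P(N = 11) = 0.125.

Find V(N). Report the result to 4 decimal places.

18.6875

E[N] = (0)(0.375) + (6)(0.125) + (7)(0.125) + (8)(0.125) + (10)(0.125) + (11)(0.125) = 5.25
E[N²] = (0)²(0.375) + (6)²(0.125) + (7)²(0.125) + (8)²(0.125) + (10)²(0.125) + (11)²(0.125) = 46.25
V(N) = E[N²] − (E[N])² = 46.25 − (5.25)² = 18.6875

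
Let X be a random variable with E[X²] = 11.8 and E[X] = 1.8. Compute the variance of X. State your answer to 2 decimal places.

Var(X) = 11.8 − (1.8)² = 8.56

8.56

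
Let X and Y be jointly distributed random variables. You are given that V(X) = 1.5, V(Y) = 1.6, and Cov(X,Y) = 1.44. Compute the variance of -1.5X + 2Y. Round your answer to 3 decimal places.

V(-1.5X + 2Y) = (-1.5)²·V(X) + (2)²·V(Y) + 2·(-1.5)·(2)·Cov(X,Y)
= 2.25·1.5 + 4·1.6 + -6·1.44 = 1.135

1.135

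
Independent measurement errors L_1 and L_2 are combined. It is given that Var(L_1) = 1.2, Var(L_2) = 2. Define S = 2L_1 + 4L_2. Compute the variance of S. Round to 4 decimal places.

By independence, Var(S) = (2)²Var(L_1) + (4)²Var(L_2)
= (2)²·1.2 + (4)²·2 = 36.8

36.8000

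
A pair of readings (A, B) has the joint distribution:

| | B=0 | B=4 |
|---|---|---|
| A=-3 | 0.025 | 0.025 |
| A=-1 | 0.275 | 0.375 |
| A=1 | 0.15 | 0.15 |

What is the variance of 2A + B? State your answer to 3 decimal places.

E[A] = -0.5,  E[B] = 2.2,  E[AB] = -1.2
Var(A) = 1.4 − (-0.5)² = 1.15;  Var(B) = 8.8 − (2.2)² = 3.96
Cov(A,B) = -1.2 − (-0.5)(2.2) = -0.1
Var(2A + B) = (2)²·1.15 + (1)²·3.96 + 2·(2)·(1)·-0.1 = 8.16

8.160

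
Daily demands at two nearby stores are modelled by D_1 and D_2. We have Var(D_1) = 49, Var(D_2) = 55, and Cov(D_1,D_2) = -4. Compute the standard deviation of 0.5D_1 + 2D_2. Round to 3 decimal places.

Var(0.5D_1 + 2D_2) = (0.5)²·Var(D_1) + (2)²·Var(D_2) + 2·(0.5)·(2)·Cov(D_1,D_2)
= 0.25·49 + 4·55 + 2·-4 = 224.25
sd(0.5D_1 + 2D_2) = √224.25 ≈ 14.975

14.975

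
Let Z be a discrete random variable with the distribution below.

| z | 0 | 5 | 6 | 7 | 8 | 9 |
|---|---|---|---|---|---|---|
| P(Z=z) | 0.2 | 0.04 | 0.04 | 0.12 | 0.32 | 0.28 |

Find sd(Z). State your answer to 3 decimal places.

E[Z] = (0)(0.2) + (5)(0.04) + (6)(0.04) + (7)(0.12) + (8)(0.32) + (9)(0.28) = 6.36
E[Z²] = (0)²(0.2) + (5)²(0.04) + (6)²(0.04) + (7)²(0.12) + (8)²(0.32) + (9)²(0.28) = 51.48
Var(Z) = E[Z²] − (E[Z])² = 51.48 − (6.36)² = 11.0304
sd(Z) = √11.0304 ≈ 3.321

3.321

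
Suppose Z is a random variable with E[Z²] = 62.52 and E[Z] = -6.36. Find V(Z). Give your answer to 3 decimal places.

V(Z) = 62.52 − (-6.36)² = 22.0704

22.070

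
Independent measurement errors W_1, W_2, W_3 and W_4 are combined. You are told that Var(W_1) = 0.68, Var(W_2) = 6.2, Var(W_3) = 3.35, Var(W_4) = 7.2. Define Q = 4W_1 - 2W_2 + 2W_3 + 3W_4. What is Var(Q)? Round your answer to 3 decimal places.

By independence, Var(Q) = (4)²Var(W_1) + (-2)²Var(W_2) + (2)²Var(W_3) + (3)²Var(W_4)
= (4)²·0.68 + (-2)²·6.2 + (2)²·3.35 + (3)²·7.2 = 113.88

113.880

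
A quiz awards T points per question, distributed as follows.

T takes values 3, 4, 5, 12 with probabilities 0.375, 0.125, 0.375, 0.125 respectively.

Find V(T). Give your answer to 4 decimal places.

7.7500

E[T] = (3)(0.375) + (4)(0.125) + (5)(0.375) + (12)(0.125) = 5
E[T²] = (3)²(0.375) + (4)²(0.125) + (5)²(0.375) + (12)²(0.125) = 32.75
V(T) = E[T²] − (E[T])² = 32.75 − (5)² = 7.75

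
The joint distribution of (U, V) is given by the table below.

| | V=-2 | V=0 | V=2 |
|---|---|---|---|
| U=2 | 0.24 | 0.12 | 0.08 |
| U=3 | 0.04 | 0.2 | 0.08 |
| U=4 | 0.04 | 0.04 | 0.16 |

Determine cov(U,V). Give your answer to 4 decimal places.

E[U] = 2.8,  E[V] = 0
E[UV] = 0.56
cov(U,V) = E[UV] − E[U]E[V] = 0.56 − (2.8)(0) = 0.56

0.5600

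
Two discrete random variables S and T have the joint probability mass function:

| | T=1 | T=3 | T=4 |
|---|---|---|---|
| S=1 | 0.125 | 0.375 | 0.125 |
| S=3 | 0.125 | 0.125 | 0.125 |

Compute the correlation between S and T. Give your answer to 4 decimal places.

E[S] = 1.75,  E[T] = 2.75
E[ST] = 4.75
cov(S,T) = E[ST] − E[S]E[T] = 4.75 − (1.75)(2.75) = -0.0625
V(S) = 0.9375,  V(T) = 1.1875
ρ = -0.0625 / √(0.9375·1.1875) ≈ -0.0592

-0.0592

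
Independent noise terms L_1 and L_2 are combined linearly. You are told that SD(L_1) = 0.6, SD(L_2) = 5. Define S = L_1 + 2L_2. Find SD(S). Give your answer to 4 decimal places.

Var(L_1) = 0.36, Var(L_2) = 25
By independence, Var(S) = (1)²Var(L_1) + (2)²Var(L_2)
= (1)²·0.36 + (2)²·25 = 100.36
SD(S) = √100.36 ≈ 10.0180

10.0180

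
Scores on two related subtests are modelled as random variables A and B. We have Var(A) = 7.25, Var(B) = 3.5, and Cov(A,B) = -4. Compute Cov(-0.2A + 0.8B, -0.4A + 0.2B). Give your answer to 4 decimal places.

Cov(-0.2A + 0.8B, -0.4A + 0.2B) = (-0.2)(-0.4)Var(A) + (0.8)(0.2)Var(B) + [(-0.2)(0.2) + (0.8)(-0.4)]Cov(A,B)
= 0.08·7.25 + 0.16·3.5 + -0.36·-4 = 2.58

2.5800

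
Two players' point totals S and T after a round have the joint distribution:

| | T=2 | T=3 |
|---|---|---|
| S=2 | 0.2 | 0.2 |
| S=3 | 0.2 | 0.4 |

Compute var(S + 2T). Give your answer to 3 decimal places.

1.360

E[S] = 2.6,  E[T] = 2.6,  E[ST] = 6.8
var(S) = 7 − (2.6)² = 0.24;  var(T) = 7 − (2.6)² = 0.24
cov(S,T) = 6.8 − (2.6)(2.6) = 0.04
var(S + 2T) = (1)²·0.24 + (2)²·0.24 + 2·(1)·(2)·0.04 = 1.36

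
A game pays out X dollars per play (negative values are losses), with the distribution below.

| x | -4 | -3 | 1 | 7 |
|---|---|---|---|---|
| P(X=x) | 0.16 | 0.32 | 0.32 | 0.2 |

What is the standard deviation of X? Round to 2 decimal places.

E[X] = (-4)(0.16) + (-3)(0.32) + (1)(0.32) + (7)(0.2) = 0.12
E[X²] = (-4)²(0.16) + (-3)²(0.32) + (1)²(0.32) + (7)²(0.2) = 15.56
V(X) = E[X²] − (E[X])² = 15.56 − (0.12)² = 15.5456
SD(X) = √15.5456 ≈ 3.94

3.94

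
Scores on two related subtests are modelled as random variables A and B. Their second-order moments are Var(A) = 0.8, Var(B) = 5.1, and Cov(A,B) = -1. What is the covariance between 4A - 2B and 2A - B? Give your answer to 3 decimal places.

24.600

Cov(4A - 2B, 2A - B) = (4)(2)Var(A) + (-2)(-1)Var(B) + [(4)(-1) + (-2)(2)]Cov(A,B)
= 8·0.8 + 2·5.1 + -8·-1 = 24.6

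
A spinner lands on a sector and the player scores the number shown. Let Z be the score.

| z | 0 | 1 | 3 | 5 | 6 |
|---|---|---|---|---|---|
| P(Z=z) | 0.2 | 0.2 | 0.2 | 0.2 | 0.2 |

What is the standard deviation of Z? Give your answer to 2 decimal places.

E[Z] = (0)(0.2) + (1)(0.2) + (3)(0.2) + (5)(0.2) + (6)(0.2) = 3
E[Z²] = (0)²(0.2) + (1)²(0.2) + (3)²(0.2) + (5)²(0.2) + (6)²(0.2) = 14.2
Var(Z) = E[Z²] − (E[Z])² = 14.2 − (3)² = 5.2
σ(Z) = √5.2 ≈ 2.28

2.28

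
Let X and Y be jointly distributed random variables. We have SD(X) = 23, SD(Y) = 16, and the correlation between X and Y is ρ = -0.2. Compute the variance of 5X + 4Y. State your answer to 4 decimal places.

14377.0000

Var(X) = (23)² = 529;  Var(Y) = (16)² = 256
cov(X,Y) = ρ·SD(X)·SD(Y) = -0.2·23·16 = -73.6
Var(5X + 4Y) = (5)²·Var(X) + (4)²·Var(Y) + 2·(5)·(4)·cov(X,Y)
= 25·529 + 16·256 + 40·-73.6 = 14377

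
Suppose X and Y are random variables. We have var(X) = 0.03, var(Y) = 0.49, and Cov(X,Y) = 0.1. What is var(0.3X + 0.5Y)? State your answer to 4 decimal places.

var(0.3X + 0.5Y) = (0.3)²·var(X) + (0.5)²·var(Y) + 2·(0.3)·(0.5)·Cov(X,Y)
= 0.09·0.03 + 0.25·0.49 + 0.3·0.1 = 0.1552

0.1552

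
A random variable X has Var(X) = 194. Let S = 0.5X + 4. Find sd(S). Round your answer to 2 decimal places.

Var(0.5X + 4) = (0.5)²·194 = 48.5
sd(S) = √48.5 ≈ 6.96

6.96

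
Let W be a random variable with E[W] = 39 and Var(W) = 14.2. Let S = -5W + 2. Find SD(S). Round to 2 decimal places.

Var(-5W + 2) = (-5)²·14.2 = 355
SD(S) = √355 ≈ 18.84

18.84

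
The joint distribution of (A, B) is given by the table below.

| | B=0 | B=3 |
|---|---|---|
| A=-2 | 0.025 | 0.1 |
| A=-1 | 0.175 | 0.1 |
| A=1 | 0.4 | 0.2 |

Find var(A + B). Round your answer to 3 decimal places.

E[A] = 0.075,  E[B] = 1.2,  E[AB] = -0.3
var(A) = 1.375 − (0.075)² = 1.369375;  var(B) = 3.6 − (1.2)² = 2.16
Cov(A,B) = -0.3 − (0.075)(1.2) = -0.39
var(A + B) = (1)²·1.369375 + (1)²·2.16 + 2·(1)·(1)·-0.39 = 2.749375

2.749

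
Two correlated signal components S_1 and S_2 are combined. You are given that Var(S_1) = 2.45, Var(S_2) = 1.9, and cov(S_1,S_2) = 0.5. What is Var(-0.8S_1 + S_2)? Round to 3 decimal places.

2.668

Var(-0.8S_1 + S_2) = (-0.8)²·Var(S_1) + (1)²·Var(S_2) + 2·(-0.8)·(1)·cov(S_1,S_2)
= 0.64·2.45 + 1·1.9 + -1.6·0.5 = 2.668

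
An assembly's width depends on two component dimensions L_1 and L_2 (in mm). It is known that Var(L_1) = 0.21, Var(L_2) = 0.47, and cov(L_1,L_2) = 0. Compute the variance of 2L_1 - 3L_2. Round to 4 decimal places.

Var(2L_1 - 3L_2) = (2)²·Var(L_1) + (-3)²·Var(L_2) + 2·(2)·(-3)·cov(L_1,L_2)
= 4·0.21 + 9·0.47 + -12·0 = 5.07

5.0700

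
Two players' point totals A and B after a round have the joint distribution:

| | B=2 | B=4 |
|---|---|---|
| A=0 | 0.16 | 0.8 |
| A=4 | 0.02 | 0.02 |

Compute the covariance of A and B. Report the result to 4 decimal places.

E[A] = 0.16,  E[B] = 3.64
E[AB] = 0.48
cov(A,B) = E[AB] − E[A]E[B] = 0.48 − (0.16)(3.64) = -0.1024

-0.1024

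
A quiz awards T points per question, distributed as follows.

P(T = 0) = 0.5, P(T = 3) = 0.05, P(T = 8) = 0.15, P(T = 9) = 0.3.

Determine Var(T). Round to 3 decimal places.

E[T] = (0)(0.5) + (3)(0.05) + (8)(0.15) + (9)(0.3) = 4.05
E[T²] = (0)²(0.5) + (3)²(0.05) + (8)²(0.15) + (9)²(0.3) = 34.35
Var(T) = E[T²] − (E[T])² = 34.35 − (4.05)² = 17.9475

17.948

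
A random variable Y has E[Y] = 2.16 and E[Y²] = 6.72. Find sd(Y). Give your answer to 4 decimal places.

V(Y) = 6.72 − (2.16)² = 2.0544
sd(Y) = √2.0544 ≈ 1.4333

1.4333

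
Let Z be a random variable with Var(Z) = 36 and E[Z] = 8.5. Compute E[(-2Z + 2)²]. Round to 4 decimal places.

369.0000

E[-2Z + 2] = -2·8.5 + 2 = -15
Var(-2Z + 2) = (-2)²·36 = 144
E[(-2Z + 2)²] = Var((-2Z + 2)) + (E[(-2Z + 2)])² = 144 + (-15)² = 369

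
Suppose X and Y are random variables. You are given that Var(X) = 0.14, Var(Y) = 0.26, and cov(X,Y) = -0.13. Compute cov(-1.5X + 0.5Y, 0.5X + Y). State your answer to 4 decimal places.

0.1875

cov(-1.5X + 0.5Y, 0.5X + Y) = (-1.5)(0.5)Var(X) + (0.5)(1)Var(Y) + [(-1.5)(1) + (0.5)(0.5)]cov(X,Y)
= -0.75·0.14 + 0.5·0.26 + -1.25·-0.13 = 0.1875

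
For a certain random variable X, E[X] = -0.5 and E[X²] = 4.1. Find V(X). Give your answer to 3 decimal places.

V(X) = 4.1 − (-0.5)² = 3.85

3.850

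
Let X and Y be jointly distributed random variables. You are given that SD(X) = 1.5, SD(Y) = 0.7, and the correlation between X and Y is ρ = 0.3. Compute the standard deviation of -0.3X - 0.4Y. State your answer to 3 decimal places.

Var(X) = (1.5)² = 2.25;  Var(Y) = (0.7)² = 0.49
Cov(X,Y) = ρ·SD(X)·SD(Y) = 0.3·1.5·0.7 = 0.315
Var(-0.3X - 0.4Y) = (-0.3)²·Var(X) + (-0.4)²·Var(Y) + 2·(-0.3)·(-0.4)·Cov(X,Y)
= 0.09·2.25 + 0.16·0.49 + 0.24·0.315 = 0.3565
SD(-0.3X - 0.4Y) = √0.3565 ≈ 0.597

0.597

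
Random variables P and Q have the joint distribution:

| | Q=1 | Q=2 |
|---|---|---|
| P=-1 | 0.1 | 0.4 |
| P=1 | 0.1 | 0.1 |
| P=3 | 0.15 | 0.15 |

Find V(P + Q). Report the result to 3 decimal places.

E[P] = 0.6,  E[Q] = 1.65,  E[PQ] = 0.75
V(P) = 3.4 − (0.6)² = 3.04;  V(Q) = 2.95 − (1.65)² = 0.2275
Cov(P,Q) = 0.75 − (0.6)(1.65) = -0.24
V(P + Q) = (1)²·3.04 + (1)²·0.2275 + 2·(1)·(1)·-0.24 = 2.7875

2.788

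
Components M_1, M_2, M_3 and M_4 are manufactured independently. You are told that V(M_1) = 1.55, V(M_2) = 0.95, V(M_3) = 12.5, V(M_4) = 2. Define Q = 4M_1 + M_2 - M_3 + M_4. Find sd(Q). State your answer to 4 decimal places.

6.3443

By independence, V(Q) = (4)²V(M_1) + (1)²V(M_2) + (-1)²V(M_3) + (1)²V(M_4)
= (4)²·1.55 + (1)²·0.95 + (-1)²·12.5 + (1)²·2 = 40.25
sd(Q) = √40.25 ≈ 6.3443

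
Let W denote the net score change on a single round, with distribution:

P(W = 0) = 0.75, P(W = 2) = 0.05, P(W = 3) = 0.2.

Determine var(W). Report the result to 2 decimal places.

E[W] = (0)(0.75) + (2)(0.05) + (3)(0.2) = 0.7
E[W²] = (0)²(0.75) + (2)²(0.05) + (3)²(0.2) = 2
var(W) = E[W²] − (E[W])² = 2 − (0.7)² = 1.51

1.51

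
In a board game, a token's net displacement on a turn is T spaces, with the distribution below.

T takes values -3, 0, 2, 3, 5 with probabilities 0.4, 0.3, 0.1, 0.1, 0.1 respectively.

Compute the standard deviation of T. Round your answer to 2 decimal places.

2.71

E[T] = (-3)(0.4) + (0)(0.3) + (2)(0.1) + (3)(0.1) + (5)(0.1) = -0.2
E[T²] = (-3)²(0.4) + (0)²(0.3) + (2)²(0.1) + (3)²(0.1) + (5)²(0.1) = 7.4
var(T) = E[T²] − (E[T])² = 7.4 − (-0.2)² = 7.36
SD(T) = √7.36 ≈ 2.71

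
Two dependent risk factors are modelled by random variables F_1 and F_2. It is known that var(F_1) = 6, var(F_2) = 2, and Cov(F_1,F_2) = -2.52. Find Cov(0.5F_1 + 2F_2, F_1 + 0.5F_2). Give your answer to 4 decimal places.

-0.6700

Cov(0.5F_1 + 2F_2, F_1 + 0.5F_2) = (0.5)(1)var(F_1) + (2)(0.5)var(F_2) + [(0.5)(0.5) + (2)(1)]Cov(F_1,F_2)
= 0.5·6 + 1·2 + 2.25·-2.52 = -0.67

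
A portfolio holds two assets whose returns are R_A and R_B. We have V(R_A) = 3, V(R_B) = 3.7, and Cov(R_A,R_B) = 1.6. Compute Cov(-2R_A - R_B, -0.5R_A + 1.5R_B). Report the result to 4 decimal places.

Cov(-2R_A - R_B, -0.5R_A + 1.5R_B) = (-2)(-0.5)V(R_A) + (-1)(1.5)V(R_B) + [(-2)(1.5) + (-1)(-0.5)]Cov(R_A,R_B)
= 1·3 + -1.5·3.7 + -2.5·1.6 = -6.55

-6.5500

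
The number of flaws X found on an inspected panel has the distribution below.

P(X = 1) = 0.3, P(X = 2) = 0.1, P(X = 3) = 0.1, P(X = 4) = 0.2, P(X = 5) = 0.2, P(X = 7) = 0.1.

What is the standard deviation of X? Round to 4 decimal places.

1.9519

E[X] = (1)(0.3) + (2)(0.1) + (3)(0.1) + (4)(0.2) + (5)(0.2) + (7)(0.1) = 3.3
E[X²] = (1)²(0.3) + (2)²(0.1) + (3)²(0.1) + (4)²(0.2) + (5)²(0.2) + (7)²(0.1) = 14.7
V(X) = E[X²] − (E[X])² = 14.7 − (3.3)² = 3.81
σ(X) = √3.81 ≈ 1.9519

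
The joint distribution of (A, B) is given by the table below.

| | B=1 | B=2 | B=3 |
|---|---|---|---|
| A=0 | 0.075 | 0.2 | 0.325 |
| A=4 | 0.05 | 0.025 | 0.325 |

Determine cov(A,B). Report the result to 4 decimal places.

0.2600

E[A] = 1.6,  E[B] = 2.525
E[AB] = 4.3
cov(A,B) = E[AB] − E[A]E[B] = 4.3 − (1.6)(2.525) = 0.26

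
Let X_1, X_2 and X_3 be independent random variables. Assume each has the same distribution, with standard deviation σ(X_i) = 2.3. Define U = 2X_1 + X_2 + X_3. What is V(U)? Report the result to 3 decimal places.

31.740

V(X_i) = (2.3)² = 5.29
By independence, V(U) = (2)²V(X_1) + (1)²V(X_2) + (1)²V(X_3)
= (2)²·5.29 + (1)²·5.29 + (1)²·5.29 = 31.74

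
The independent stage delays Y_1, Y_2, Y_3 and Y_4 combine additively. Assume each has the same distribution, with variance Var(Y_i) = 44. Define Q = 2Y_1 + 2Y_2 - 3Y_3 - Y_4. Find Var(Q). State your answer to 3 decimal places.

By independence, Var(Q) = (2)²Var(Y_1) + (2)²Var(Y_2) + (-3)²Var(Y_3) + (-1)²Var(Y_4)
= (2)²·44 + (2)²·44 + (-3)²·44 + (-1)²·44 = 792

792.000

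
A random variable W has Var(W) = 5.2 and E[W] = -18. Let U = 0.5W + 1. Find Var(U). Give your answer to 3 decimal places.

Var(0.5W + 1) = (0.5)²·Var(W) = 0.25·5.2 = 1.3

1.300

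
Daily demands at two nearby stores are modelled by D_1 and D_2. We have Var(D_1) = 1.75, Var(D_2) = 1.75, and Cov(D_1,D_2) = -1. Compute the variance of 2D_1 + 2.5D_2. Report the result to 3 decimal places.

7.938

Var(2D_1 + 2.5D_2) = (2)²·Var(D_1) + (2.5)²·Var(D_2) + 2·(2)·(2.5)·Cov(D_1,D_2)
= 4·1.75 + 6.25·1.75 + 10·-1 = 7.9375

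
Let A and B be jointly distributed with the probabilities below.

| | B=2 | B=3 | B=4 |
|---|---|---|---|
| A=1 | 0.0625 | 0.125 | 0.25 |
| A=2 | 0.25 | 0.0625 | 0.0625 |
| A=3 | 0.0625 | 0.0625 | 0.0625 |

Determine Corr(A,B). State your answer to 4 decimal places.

-0.2887

E[A] = 1.75,  E[B] = 3
E[AB] = 5.0625
cov(A,B) = E[AB] − E[A]E[B] = 5.0625 − (1.75)(3) = -0.1875
Var(A) = 0.5625,  Var(B) = 0.75
ρ = -0.1875 / √(0.5625·0.75) ≈ -0.2887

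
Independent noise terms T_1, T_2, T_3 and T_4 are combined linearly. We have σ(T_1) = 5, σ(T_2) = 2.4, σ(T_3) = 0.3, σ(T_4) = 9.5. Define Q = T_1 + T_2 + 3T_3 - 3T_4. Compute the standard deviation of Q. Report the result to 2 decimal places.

29.05

var(T_1) = 25, var(T_2) = 5.76, var(T_3) = 0.09, var(T_4) = 90.25
By independence, var(Q) = (1)²var(T_1) + (1)²var(T_2) + (3)²var(T_3) + (-3)²var(T_4)
= (1)²·25 + (1)²·5.76 + (3)²·0.09 + (-3)²·90.25 = 843.82
σ(Q) = √843.82 ≈ 29.05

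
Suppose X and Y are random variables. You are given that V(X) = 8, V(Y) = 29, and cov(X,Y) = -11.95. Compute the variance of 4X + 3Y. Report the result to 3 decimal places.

102.200

V(4X + 3Y) = (4)²·V(X) + (3)²·V(Y) + 2·(4)·(3)·cov(X,Y)
= 16·8 + 9·29 + 24·-11.95 = 102.2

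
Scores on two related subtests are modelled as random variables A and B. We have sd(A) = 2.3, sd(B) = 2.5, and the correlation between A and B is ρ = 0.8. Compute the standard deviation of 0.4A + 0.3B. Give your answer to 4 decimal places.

Var(A) = (2.3)² = 5.29;  Var(B) = (2.5)² = 6.25
cov(A,B) = ρ·sd(A)·sd(B) = 0.8·2.3·2.5 = 4.6
Var(0.4A + 0.3B) = (0.4)²·Var(A) + (0.3)²·Var(B) + 2·(0.4)·(0.3)·cov(A,B)
= 0.16·5.29 + 0.09·6.25 + 0.24·4.6 = 2.5129
sd(0.4A + 0.3B) = √2.5129 ≈ 1.5852

1.5852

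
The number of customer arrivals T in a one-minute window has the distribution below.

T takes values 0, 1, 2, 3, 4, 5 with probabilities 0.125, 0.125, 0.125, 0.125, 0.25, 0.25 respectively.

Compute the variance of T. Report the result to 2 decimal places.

E[T] = (0)(0.125) + (1)(0.125) + (2)(0.125) + (3)(0.125) + (4)(0.25) + (5)(0.25) = 3
E[T²] = (0)²(0.125) + (1)²(0.125) + (2)²(0.125) + (3)²(0.125) + (4)²(0.25) + (5)²(0.25) = 12
Var(T) = E[T²] − (E[T])² = 12 − (3)² = 3

3.00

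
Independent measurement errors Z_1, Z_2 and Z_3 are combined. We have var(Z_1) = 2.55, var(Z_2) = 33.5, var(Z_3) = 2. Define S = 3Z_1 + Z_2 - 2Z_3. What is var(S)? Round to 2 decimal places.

64.45

By independence, var(S) = (3)²var(Z_1) + (1)²var(Z_2) + (-2)²var(Z_3)
= (3)²·2.55 + (1)²·33.5 + (-2)²·2 = 64.45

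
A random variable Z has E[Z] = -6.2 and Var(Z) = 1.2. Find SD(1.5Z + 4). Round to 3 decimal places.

1.643

Var(1.5Z + 4) = (1.5)²·1.2 = 2.7
SD(1.5Z + 4) = √2.7 ≈ 1.643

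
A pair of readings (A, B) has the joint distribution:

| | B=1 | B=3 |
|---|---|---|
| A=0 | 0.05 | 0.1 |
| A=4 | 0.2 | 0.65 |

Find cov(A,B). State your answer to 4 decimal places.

0.1000

E[A] = 3.4,  E[B] = 2.5
E[AB] = 8.6
cov(A,B) = E[AB] − E[A]E[B] = 8.6 − (3.4)(2.5) = 0.1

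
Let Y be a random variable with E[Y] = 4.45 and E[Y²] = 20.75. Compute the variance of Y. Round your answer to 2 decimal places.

0.95

V(Y) = 20.75 − (4.45)² = 0.9475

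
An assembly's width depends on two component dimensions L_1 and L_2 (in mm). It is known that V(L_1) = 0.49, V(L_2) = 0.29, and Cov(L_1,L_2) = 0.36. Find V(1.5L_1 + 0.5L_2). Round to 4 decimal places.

1.7150

V(1.5L_1 + 0.5L_2) = (1.5)²·V(L_1) + (0.5)²·V(L_2) + 2·(1.5)·(0.5)·Cov(L_1,L_2)
= 2.25·0.49 + 0.25·0.29 + 1.5·0.36 = 1.715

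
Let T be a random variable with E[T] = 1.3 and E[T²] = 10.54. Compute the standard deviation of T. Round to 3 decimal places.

2.975

V(T) = 10.54 − (1.3)² = 8.85
SD(T) = √8.85 ≈ 2.975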